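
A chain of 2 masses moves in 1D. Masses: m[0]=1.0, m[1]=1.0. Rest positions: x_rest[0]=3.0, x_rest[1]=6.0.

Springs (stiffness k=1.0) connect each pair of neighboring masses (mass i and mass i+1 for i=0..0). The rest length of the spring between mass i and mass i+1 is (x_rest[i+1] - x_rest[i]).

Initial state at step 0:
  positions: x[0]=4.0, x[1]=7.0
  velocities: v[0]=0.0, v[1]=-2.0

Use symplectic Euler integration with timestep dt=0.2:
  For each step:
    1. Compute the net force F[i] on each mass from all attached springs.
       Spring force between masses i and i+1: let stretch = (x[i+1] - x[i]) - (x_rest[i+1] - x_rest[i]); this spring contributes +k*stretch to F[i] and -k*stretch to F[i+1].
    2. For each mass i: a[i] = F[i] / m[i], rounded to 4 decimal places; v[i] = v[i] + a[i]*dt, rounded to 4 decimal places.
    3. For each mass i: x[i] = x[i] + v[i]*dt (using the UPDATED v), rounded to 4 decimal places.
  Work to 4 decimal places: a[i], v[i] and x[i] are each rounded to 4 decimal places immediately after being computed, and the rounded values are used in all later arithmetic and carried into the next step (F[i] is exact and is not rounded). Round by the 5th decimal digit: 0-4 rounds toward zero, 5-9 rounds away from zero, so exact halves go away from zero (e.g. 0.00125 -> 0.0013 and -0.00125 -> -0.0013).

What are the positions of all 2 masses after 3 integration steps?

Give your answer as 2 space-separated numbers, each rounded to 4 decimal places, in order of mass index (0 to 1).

Answer: 3.9373 5.8627

Derivation:
Step 0: x=[4.0000 7.0000] v=[0.0000 -2.0000]
Step 1: x=[4.0000 6.6000] v=[0.0000 -2.0000]
Step 2: x=[3.9840 6.2160] v=[-0.0800 -1.9200]
Step 3: x=[3.9373 5.8627] v=[-0.2336 -1.7664]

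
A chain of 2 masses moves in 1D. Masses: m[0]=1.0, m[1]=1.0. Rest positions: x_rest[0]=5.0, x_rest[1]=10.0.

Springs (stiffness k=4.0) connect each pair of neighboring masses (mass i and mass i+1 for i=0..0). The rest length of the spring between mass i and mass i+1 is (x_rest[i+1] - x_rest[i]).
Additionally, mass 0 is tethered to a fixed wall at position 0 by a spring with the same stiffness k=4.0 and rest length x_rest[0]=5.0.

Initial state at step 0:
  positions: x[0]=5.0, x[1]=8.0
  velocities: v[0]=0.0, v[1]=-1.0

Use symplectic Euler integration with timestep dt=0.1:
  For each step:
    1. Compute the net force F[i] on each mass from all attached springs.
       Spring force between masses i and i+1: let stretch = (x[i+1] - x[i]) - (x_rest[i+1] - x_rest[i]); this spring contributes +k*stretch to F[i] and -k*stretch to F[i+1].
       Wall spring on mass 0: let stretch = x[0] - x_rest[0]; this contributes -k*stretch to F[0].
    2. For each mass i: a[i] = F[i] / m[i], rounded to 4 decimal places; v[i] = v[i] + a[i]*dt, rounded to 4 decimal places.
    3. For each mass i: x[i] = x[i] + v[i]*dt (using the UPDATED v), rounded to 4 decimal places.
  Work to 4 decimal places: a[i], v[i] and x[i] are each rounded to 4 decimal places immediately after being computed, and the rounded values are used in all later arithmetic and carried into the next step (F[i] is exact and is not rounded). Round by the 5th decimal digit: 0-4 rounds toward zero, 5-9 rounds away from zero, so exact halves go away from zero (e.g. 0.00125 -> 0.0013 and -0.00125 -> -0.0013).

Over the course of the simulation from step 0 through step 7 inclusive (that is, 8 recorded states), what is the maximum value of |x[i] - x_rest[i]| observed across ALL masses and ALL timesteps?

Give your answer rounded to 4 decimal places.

Step 0: x=[5.0000 8.0000] v=[0.0000 -1.0000]
Step 1: x=[4.9200 7.9800] v=[-0.8000 -0.2000]
Step 2: x=[4.7656 8.0376] v=[-1.5440 0.5760]
Step 3: x=[4.5515 8.1643] v=[-2.1414 1.2672]
Step 4: x=[4.2998 8.3465] v=[-2.5169 1.8221]
Step 5: x=[4.0380 8.5668] v=[-2.6181 2.2034]
Step 6: x=[3.7958 8.8060] v=[-2.4218 2.3919]
Step 7: x=[3.6022 9.0448] v=[-1.9360 2.3878]
Max displacement = 2.0200

Answer: 2.0200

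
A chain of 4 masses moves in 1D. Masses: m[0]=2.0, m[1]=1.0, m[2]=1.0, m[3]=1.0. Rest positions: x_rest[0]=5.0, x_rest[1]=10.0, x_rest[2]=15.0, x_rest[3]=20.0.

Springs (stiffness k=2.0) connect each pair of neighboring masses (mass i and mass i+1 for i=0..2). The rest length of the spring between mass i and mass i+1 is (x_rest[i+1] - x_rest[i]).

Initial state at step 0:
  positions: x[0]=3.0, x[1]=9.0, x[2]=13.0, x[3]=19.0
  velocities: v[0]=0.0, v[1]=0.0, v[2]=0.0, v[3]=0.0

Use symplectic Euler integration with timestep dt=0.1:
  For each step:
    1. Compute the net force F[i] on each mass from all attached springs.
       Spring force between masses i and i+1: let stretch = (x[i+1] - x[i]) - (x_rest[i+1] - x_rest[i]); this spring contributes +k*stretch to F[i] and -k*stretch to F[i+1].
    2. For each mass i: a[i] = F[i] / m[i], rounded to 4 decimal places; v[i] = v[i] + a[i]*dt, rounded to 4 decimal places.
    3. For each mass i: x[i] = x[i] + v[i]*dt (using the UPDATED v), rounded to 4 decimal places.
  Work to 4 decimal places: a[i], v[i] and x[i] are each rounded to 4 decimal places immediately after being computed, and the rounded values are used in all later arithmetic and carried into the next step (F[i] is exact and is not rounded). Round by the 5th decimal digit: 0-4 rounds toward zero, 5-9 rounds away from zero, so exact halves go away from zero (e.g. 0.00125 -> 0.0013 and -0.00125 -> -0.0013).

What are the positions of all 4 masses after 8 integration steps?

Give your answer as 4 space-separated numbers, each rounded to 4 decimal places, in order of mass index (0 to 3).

Step 0: x=[3.0000 9.0000 13.0000 19.0000] v=[0.0000 0.0000 0.0000 0.0000]
Step 1: x=[3.0100 8.9600 13.0400 18.9800] v=[0.1000 -0.4000 0.4000 -0.2000]
Step 2: x=[3.0295 8.8826 13.1172 18.9412] v=[0.1950 -0.7740 0.7720 -0.3880]
Step 3: x=[3.0575 8.7728 13.2262 18.8859] v=[0.2803 -1.0977 1.0899 -0.5528]
Step 4: x=[3.0927 8.6378 13.3593 18.8174] v=[0.3518 -1.3501 1.3312 -0.6847]
Step 5: x=[3.1333 8.4863 13.5072 18.7398] v=[0.4063 -1.5148 1.4785 -0.7763]
Step 6: x=[3.1775 8.3282 13.6593 18.6575] v=[0.4416 -1.5812 1.5208 -0.8228]
Step 7: x=[3.2232 8.1737 13.8047 18.5753] v=[0.4567 -1.5451 1.4542 -0.8224]
Step 8: x=[3.2684 8.0328 13.9329 18.4977] v=[0.4518 -1.4090 1.2821 -0.7765]

Answer: 3.2684 8.0328 13.9329 18.4977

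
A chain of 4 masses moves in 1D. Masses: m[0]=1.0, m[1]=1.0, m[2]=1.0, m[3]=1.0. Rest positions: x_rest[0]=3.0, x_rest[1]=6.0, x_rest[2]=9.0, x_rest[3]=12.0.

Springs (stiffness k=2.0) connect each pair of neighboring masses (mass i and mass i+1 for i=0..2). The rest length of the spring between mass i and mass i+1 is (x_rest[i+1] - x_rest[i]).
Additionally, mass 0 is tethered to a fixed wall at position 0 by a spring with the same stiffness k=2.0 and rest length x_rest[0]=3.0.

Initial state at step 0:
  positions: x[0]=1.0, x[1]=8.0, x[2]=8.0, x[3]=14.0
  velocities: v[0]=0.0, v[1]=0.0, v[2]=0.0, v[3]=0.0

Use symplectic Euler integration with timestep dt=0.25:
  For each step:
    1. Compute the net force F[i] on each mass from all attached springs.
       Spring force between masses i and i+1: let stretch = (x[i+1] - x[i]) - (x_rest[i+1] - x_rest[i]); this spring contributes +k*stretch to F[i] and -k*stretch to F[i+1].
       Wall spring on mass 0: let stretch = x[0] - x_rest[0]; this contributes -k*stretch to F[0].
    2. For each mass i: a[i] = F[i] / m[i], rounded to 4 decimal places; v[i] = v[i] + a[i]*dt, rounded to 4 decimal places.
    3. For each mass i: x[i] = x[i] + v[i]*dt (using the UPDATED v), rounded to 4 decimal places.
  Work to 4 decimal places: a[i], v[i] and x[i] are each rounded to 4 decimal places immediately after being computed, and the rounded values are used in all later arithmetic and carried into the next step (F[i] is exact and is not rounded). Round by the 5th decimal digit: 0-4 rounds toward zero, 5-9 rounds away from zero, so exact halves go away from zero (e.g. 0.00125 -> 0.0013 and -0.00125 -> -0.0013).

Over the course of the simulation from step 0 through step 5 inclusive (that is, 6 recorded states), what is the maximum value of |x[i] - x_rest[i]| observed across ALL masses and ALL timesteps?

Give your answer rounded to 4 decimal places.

Step 0: x=[1.0000 8.0000 8.0000 14.0000] v=[0.0000 0.0000 0.0000 0.0000]
Step 1: x=[1.7500 7.1250 8.7500 13.6250] v=[3.0000 -3.5000 3.0000 -1.5000]
Step 2: x=[2.9531 5.7813 9.9063 13.0156] v=[4.8125 -5.3750 4.6250 -2.4375]
Step 3: x=[4.1406 4.5997 10.9356 12.3926] v=[4.7501 -4.7266 4.1172 -2.4922]
Step 4: x=[4.8680 4.1527 11.3551 11.9624] v=[2.9094 -1.7882 1.6778 -1.7207]
Step 5: x=[4.8975 4.6954 10.9502 11.8313] v=[0.1178 2.1707 -1.6198 -0.5244]
Max displacement = 2.3551

Answer: 2.3551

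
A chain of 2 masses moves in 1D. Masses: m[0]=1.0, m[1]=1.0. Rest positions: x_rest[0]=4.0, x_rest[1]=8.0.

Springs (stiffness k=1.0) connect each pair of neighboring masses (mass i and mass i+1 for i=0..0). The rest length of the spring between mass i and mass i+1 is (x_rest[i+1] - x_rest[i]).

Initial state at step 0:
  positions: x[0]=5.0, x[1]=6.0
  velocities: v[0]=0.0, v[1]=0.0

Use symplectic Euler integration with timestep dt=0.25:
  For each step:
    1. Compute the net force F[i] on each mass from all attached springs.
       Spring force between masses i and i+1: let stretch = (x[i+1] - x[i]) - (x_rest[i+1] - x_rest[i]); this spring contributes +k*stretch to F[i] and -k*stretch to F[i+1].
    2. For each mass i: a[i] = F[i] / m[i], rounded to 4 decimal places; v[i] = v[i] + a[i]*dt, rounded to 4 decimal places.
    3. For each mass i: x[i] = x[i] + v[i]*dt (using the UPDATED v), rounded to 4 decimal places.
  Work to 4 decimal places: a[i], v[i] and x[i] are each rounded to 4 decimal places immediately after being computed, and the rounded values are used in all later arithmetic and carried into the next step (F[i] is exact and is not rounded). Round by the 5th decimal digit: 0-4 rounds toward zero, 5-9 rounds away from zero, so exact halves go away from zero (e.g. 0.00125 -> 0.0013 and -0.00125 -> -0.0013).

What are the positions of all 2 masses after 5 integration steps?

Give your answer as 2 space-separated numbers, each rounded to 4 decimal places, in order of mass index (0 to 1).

Answer: 2.9290 8.0711

Derivation:
Step 0: x=[5.0000 6.0000] v=[0.0000 0.0000]
Step 1: x=[4.8125 6.1875] v=[-0.7500 0.7500]
Step 2: x=[4.4609 6.5391] v=[-1.4063 1.4063]
Step 3: x=[3.9892 7.0108] v=[-1.8868 1.8868]
Step 4: x=[3.4564 7.5437] v=[-2.1314 2.1314]
Step 5: x=[2.9290 8.0711] v=[-2.1096 2.1096]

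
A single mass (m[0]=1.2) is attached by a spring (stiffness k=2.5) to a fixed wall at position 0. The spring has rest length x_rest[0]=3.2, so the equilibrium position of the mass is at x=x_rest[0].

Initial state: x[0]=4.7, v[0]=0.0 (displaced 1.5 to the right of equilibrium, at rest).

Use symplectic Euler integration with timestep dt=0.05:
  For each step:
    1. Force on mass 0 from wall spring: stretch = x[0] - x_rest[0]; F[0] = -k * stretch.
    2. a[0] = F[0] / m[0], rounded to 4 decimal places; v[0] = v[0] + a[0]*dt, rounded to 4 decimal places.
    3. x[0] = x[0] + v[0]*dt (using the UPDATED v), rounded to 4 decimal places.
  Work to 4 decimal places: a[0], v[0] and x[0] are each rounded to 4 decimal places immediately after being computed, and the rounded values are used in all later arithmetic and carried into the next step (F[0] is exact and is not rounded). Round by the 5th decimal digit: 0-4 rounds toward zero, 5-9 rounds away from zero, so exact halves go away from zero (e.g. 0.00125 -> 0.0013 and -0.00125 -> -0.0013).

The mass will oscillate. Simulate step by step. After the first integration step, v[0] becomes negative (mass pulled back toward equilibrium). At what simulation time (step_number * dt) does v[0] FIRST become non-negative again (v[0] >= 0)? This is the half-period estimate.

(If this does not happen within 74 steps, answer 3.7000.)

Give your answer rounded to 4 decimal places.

Answer: 2.2000

Derivation:
Step 0: x=[4.7000] v=[0.0000]
Step 1: x=[4.6922] v=[-0.1563]
Step 2: x=[4.6766] v=[-0.3117]
Step 3: x=[4.6533] v=[-0.4655]
Step 4: x=[4.6225] v=[-0.6169]
Step 5: x=[4.5842] v=[-0.7651]
Step 6: x=[4.5387] v=[-0.9093]
Step 7: x=[4.4863] v=[-1.0488]
Step 8: x=[4.4272] v=[-1.1828]
Step 9: x=[4.3617] v=[-1.3106]
Step 10: x=[4.2901] v=[-1.4316]
Step 11: x=[4.2128] v=[-1.5452]
Step 12: x=[4.1303] v=[-1.6507]
Step 13: x=[4.0429] v=[-1.7476]
Step 14: x=[3.9511] v=[-1.8354]
Step 15: x=[3.8554] v=[-1.9136]
Step 16: x=[3.7563] v=[-1.9819]
Step 17: x=[3.6543] v=[-2.0399]
Step 18: x=[3.5499] v=[-2.0872]
Step 19: x=[3.4437] v=[-2.1237]
Step 20: x=[3.3362] v=[-2.1491]
Step 21: x=[3.2280] v=[-2.1633]
Step 22: x=[3.1197] v=[-2.1662]
Step 23: x=[3.0118] v=[-2.1578]
Step 24: x=[2.9049] v=[-2.1382]
Step 25: x=[2.7995] v=[-2.1075]
Step 26: x=[2.6962] v=[-2.0658]
Step 27: x=[2.5955] v=[-2.0133]
Step 28: x=[2.4980] v=[-1.9503]
Step 29: x=[2.4041] v=[-1.8772]
Step 30: x=[2.3144] v=[-1.7943]
Step 31: x=[2.2293] v=[-1.7021]
Step 32: x=[2.1493] v=[-1.6010]
Step 33: x=[2.0747] v=[-1.4916]
Step 34: x=[2.0060] v=[-1.3744]
Step 35: x=[1.9435] v=[-1.2500]
Step 36: x=[1.8875] v=[-1.1191]
Step 37: x=[1.8384] v=[-0.9824]
Step 38: x=[1.7964] v=[-0.8406]
Step 39: x=[1.7617] v=[-0.6944]
Step 40: x=[1.7345] v=[-0.5446]
Step 41: x=[1.7149] v=[-0.3919]
Step 42: x=[1.7030] v=[-0.2372]
Step 43: x=[1.6989] v=[-0.0813]
Step 44: x=[1.7027] v=[0.0751]
First v>=0 after going negative at step 44, time=2.2000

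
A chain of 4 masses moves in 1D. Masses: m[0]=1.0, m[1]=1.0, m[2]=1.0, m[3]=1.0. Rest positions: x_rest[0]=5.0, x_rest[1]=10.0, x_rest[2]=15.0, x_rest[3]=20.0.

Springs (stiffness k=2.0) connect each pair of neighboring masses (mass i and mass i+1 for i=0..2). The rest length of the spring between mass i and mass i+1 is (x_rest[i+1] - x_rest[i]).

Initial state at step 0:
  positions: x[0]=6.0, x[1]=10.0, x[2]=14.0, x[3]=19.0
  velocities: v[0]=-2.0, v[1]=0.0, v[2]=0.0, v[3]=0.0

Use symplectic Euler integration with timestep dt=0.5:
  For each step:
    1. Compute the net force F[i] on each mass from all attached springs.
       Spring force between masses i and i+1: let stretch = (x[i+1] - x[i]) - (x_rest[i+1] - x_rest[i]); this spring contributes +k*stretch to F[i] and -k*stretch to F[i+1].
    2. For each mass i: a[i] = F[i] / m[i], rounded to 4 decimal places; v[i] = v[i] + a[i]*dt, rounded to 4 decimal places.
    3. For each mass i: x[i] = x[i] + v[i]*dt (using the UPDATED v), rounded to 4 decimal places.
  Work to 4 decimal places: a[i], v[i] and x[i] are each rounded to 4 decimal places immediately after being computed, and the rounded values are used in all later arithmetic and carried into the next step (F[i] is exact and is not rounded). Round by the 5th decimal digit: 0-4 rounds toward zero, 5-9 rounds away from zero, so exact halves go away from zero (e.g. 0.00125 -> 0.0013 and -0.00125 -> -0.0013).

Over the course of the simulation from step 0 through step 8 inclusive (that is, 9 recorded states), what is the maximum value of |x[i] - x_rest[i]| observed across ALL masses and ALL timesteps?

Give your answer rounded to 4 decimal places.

Answer: 3.4999

Derivation:
Step 0: x=[6.0000 10.0000 14.0000 19.0000] v=[-2.0000 0.0000 0.0000 0.0000]
Step 1: x=[4.5000 10.0000 14.5000 19.0000] v=[-3.0000 0.0000 1.0000 0.0000]
Step 2: x=[3.2500 9.5000 15.0000 19.2500] v=[-2.5000 -1.0000 1.0000 0.5000]
Step 3: x=[2.6250 8.6250 14.8750 19.8750] v=[-1.2500 -1.7500 -0.2500 1.2500]
Step 4: x=[2.5000 7.8750 14.1250 20.5000] v=[-0.2500 -1.5000 -1.5000 1.2500]
Step 5: x=[2.5625 7.5625 13.4375 20.4375] v=[0.1250 -0.6250 -1.3750 -0.1250]
Step 6: x=[2.6250 7.6875 13.3125 19.3750] v=[0.1250 0.2500 -0.2500 -2.1250]
Step 7: x=[2.7188 8.0938 13.4063 17.7813] v=[0.1875 0.8125 0.1875 -3.1875]
Step 8: x=[3.0001 8.4688 13.0313 16.5001] v=[0.5625 0.7500 -0.7500 -2.5625]
Max displacement = 3.4999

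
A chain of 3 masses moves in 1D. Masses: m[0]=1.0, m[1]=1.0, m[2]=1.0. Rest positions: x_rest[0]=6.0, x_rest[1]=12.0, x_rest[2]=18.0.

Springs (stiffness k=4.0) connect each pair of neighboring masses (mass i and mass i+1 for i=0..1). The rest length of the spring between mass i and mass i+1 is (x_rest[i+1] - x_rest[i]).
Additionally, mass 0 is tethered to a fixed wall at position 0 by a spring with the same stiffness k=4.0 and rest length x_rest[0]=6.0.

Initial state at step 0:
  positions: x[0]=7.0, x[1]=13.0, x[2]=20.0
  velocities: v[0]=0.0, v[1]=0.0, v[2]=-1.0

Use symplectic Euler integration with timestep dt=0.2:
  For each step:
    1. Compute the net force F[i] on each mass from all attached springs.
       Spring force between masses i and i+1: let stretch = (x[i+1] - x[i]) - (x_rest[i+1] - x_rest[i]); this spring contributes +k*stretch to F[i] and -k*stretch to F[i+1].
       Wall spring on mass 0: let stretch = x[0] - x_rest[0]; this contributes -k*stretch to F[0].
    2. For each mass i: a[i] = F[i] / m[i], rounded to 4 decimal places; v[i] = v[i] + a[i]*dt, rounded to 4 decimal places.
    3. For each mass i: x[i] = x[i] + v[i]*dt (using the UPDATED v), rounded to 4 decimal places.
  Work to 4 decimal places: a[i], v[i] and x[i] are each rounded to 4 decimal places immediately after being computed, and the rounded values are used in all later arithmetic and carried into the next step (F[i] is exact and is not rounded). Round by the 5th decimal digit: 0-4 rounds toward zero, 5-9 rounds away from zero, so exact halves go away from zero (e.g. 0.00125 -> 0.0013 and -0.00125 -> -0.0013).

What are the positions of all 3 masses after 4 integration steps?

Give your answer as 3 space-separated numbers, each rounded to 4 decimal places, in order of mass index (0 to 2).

Answer: 6.2603 13.1740 18.4711

Derivation:
Step 0: x=[7.0000 13.0000 20.0000] v=[0.0000 0.0000 -1.0000]
Step 1: x=[6.8400 13.1600 19.6400] v=[-0.8000 0.8000 -1.8000]
Step 2: x=[6.5968 13.3456 19.2032] v=[-1.2160 0.9280 -2.1840]
Step 3: x=[6.3779 13.3886 18.7892] v=[-1.0944 0.2150 -2.0701]
Step 4: x=[6.2603 13.1740 18.4711] v=[-0.5882 -1.0731 -1.5906]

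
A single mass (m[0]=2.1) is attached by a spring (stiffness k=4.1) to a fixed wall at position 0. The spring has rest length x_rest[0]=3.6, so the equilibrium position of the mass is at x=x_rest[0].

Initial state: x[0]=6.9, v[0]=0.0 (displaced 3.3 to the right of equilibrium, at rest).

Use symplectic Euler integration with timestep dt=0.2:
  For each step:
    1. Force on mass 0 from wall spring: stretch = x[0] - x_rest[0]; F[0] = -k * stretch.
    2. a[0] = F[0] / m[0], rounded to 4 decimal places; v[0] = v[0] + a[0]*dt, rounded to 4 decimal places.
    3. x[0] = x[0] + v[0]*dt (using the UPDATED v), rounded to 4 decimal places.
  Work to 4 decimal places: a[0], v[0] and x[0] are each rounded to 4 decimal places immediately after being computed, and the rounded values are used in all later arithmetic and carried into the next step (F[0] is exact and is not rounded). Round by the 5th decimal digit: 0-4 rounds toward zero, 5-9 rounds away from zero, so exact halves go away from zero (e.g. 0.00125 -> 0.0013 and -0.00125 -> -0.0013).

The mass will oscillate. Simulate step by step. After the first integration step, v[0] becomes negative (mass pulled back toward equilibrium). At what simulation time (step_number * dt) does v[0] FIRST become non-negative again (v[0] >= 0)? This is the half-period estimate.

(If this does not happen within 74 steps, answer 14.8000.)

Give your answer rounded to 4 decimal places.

Answer: 2.4000

Derivation:
Step 0: x=[6.9000] v=[0.0000]
Step 1: x=[6.6423] v=[-1.2886]
Step 2: x=[6.1470] v=[-2.4765]
Step 3: x=[5.4528] v=[-3.4710]
Step 4: x=[4.6139] v=[-4.1945]
Step 5: x=[3.6958] v=[-4.5904]
Step 6: x=[2.7702] v=[-4.6278]
Step 7: x=[1.9094] v=[-4.3038]
Step 8: x=[1.1807] v=[-3.6437]
Step 9: x=[0.6409] v=[-2.6990]
Step 10: x=[0.3322] v=[-1.5435]
Step 11: x=[0.2787] v=[-0.2675]
Step 12: x=[0.4846] v=[1.0294]
First v>=0 after going negative at step 12, time=2.4000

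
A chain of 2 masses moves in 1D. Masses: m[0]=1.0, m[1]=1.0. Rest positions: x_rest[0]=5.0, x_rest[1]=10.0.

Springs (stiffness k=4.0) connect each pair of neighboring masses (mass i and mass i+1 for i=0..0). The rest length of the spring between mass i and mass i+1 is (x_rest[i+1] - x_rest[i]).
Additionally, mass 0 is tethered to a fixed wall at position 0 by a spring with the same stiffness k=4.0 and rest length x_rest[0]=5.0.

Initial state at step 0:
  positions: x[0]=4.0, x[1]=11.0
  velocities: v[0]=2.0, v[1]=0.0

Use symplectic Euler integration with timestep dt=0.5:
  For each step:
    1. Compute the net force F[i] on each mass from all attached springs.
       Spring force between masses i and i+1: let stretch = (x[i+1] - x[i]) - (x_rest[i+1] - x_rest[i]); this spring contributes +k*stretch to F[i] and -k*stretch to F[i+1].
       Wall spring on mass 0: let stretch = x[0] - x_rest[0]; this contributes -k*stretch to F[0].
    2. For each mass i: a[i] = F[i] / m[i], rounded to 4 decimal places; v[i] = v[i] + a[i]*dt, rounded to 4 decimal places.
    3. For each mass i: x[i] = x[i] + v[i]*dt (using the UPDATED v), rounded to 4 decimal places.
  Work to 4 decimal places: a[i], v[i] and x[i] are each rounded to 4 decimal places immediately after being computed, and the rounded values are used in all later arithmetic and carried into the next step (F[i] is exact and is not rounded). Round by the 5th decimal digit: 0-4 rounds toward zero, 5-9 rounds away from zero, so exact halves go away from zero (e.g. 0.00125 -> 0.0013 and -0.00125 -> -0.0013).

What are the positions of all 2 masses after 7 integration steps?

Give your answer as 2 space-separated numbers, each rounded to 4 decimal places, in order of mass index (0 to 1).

Step 0: x=[4.0000 11.0000] v=[2.0000 0.0000]
Step 1: x=[8.0000 9.0000] v=[8.0000 -4.0000]
Step 2: x=[5.0000 11.0000] v=[-6.0000 4.0000]
Step 3: x=[3.0000 12.0000] v=[-4.0000 2.0000]
Step 4: x=[7.0000 9.0000] v=[8.0000 -6.0000]
Step 5: x=[6.0000 9.0000] v=[-2.0000 0.0000]
Step 6: x=[2.0000 11.0000] v=[-8.0000 4.0000]
Step 7: x=[5.0000 9.0000] v=[6.0000 -4.0000]

Answer: 5.0000 9.0000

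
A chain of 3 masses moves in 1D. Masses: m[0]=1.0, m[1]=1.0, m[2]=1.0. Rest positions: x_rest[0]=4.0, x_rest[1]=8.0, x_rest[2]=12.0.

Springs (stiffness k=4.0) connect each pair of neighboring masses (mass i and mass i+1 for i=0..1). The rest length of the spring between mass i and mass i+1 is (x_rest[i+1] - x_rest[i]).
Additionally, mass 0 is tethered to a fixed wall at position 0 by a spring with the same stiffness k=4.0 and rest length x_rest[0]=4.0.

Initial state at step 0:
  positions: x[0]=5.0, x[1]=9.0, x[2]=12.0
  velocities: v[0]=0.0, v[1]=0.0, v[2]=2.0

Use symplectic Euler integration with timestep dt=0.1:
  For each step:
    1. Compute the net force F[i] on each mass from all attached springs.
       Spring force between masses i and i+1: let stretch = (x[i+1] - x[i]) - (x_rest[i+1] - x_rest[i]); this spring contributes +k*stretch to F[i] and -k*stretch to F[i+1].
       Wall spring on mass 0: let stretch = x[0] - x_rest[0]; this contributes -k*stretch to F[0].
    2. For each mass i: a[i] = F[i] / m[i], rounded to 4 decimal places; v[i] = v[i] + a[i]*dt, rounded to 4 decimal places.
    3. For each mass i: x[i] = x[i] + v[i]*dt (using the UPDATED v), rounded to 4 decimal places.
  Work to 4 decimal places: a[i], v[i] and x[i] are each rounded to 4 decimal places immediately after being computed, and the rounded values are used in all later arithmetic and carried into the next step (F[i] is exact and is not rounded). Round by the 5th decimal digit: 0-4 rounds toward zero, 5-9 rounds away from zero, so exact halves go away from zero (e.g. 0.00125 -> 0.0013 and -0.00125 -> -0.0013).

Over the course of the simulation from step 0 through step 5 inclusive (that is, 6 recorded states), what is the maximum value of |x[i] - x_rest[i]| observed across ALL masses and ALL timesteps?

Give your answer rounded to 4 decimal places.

Step 0: x=[5.0000 9.0000 12.0000] v=[0.0000 0.0000 2.0000]
Step 1: x=[4.9600 8.9600 12.2400] v=[-0.4000 -0.4000 2.4000]
Step 2: x=[4.8816 8.8912 12.5088] v=[-0.7840 -0.6880 2.6880]
Step 3: x=[4.7683 8.8067 12.7929] v=[-1.1328 -0.8448 2.8410]
Step 4: x=[4.6258 8.7201 13.0776] v=[-1.4248 -0.8657 2.8465]
Step 5: x=[4.4621 8.6441 13.3480] v=[-1.6374 -0.7604 2.7035]
Max displacement = 1.3480

Answer: 1.3480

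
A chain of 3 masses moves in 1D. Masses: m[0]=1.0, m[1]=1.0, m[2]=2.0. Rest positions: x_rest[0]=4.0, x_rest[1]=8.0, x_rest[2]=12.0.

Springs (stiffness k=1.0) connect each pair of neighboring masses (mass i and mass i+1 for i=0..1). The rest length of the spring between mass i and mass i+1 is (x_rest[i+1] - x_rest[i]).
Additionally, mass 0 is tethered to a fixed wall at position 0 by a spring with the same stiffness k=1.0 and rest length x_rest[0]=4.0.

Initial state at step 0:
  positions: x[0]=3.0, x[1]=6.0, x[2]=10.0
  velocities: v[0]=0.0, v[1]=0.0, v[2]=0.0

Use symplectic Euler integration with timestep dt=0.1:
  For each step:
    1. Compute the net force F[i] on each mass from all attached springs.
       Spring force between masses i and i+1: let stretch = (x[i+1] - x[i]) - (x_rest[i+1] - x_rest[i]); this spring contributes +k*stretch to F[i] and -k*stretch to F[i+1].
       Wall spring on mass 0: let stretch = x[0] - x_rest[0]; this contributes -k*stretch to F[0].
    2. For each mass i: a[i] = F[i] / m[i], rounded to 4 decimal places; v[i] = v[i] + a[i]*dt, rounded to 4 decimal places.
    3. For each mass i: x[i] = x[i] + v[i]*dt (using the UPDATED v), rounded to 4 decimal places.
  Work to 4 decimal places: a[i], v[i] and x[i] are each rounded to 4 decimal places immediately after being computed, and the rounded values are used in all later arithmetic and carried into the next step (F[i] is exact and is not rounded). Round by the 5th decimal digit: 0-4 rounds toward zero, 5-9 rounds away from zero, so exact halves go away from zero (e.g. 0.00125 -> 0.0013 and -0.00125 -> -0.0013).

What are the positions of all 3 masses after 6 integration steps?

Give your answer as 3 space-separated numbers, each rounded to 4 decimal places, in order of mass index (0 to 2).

Step 0: x=[3.0000 6.0000 10.0000] v=[0.0000 0.0000 0.0000]
Step 1: x=[3.0000 6.0100 10.0000] v=[0.0000 0.1000 0.0000]
Step 2: x=[3.0001 6.0298 10.0001] v=[0.0010 0.1980 0.0005]
Step 3: x=[3.0005 6.0590 10.0003] v=[0.0040 0.2921 0.0020]
Step 4: x=[3.0015 6.0970 10.0008] v=[0.0098 0.3804 0.0049]
Step 5: x=[3.0034 6.1431 10.0018] v=[0.0192 0.4612 0.0097]
Step 6: x=[3.0067 6.1964 10.0035] v=[0.0328 0.5331 0.0168]

Answer: 3.0067 6.1964 10.0035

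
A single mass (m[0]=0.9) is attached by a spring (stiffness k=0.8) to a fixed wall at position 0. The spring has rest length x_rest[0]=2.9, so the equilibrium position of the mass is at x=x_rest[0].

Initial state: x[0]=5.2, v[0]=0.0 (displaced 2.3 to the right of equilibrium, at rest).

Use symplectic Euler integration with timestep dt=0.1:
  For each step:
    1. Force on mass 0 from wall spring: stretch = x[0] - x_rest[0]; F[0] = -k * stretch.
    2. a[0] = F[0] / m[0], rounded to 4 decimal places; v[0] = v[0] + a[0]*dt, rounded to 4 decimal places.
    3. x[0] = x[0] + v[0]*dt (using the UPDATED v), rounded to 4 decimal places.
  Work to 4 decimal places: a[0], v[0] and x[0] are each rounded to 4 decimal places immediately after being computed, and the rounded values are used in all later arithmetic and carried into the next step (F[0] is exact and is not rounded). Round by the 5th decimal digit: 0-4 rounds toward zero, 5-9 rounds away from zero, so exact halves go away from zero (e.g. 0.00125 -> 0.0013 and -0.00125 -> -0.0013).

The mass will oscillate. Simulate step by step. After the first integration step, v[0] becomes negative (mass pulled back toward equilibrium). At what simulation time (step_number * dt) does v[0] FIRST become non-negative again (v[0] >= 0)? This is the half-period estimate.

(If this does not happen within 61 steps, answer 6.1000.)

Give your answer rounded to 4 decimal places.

Step 0: x=[5.2000] v=[0.0000]
Step 1: x=[5.1796] v=[-0.2044]
Step 2: x=[5.1389] v=[-0.4070]
Step 3: x=[5.0783] v=[-0.6060]
Step 4: x=[4.9983] v=[-0.7996]
Step 5: x=[4.8997] v=[-0.9861]
Step 6: x=[4.7833] v=[-1.1639]
Step 7: x=[4.6502] v=[-1.3313]
Step 8: x=[4.5015] v=[-1.4869]
Step 9: x=[4.3386] v=[-1.6293]
Step 10: x=[4.1629] v=[-1.7572]
Step 11: x=[3.9760] v=[-1.8695]
Step 12: x=[3.7795] v=[-1.9651]
Step 13: x=[3.5752] v=[-2.0433]
Step 14: x=[3.3649] v=[-2.1033]
Step 15: x=[3.1504] v=[-2.1446]
Step 16: x=[2.9337] v=[-2.1669]
Step 17: x=[2.7167] v=[-2.1699]
Step 18: x=[2.5013] v=[-2.1536]
Step 19: x=[2.2895] v=[-2.1182]
Step 20: x=[2.0831] v=[-2.0639]
Step 21: x=[1.8840] v=[-1.9913]
Step 22: x=[1.6939] v=[-1.9010]
Step 23: x=[1.5145] v=[-1.7938]
Step 24: x=[1.3474] v=[-1.6706]
Step 25: x=[1.1941] v=[-1.5326]
Step 26: x=[1.0560] v=[-1.3810]
Step 27: x=[0.9343] v=[-1.2171]
Step 28: x=[0.8301] v=[-1.0424]
Step 29: x=[0.7443] v=[-0.8584]
Step 30: x=[0.6776] v=[-0.6668]
Step 31: x=[0.6307] v=[-0.4693]
Step 32: x=[0.6039] v=[-0.2676]
Step 33: x=[0.5976] v=[-0.0635]
Step 34: x=[0.6117] v=[0.1412]
First v>=0 after going negative at step 34, time=3.4000

Answer: 3.4000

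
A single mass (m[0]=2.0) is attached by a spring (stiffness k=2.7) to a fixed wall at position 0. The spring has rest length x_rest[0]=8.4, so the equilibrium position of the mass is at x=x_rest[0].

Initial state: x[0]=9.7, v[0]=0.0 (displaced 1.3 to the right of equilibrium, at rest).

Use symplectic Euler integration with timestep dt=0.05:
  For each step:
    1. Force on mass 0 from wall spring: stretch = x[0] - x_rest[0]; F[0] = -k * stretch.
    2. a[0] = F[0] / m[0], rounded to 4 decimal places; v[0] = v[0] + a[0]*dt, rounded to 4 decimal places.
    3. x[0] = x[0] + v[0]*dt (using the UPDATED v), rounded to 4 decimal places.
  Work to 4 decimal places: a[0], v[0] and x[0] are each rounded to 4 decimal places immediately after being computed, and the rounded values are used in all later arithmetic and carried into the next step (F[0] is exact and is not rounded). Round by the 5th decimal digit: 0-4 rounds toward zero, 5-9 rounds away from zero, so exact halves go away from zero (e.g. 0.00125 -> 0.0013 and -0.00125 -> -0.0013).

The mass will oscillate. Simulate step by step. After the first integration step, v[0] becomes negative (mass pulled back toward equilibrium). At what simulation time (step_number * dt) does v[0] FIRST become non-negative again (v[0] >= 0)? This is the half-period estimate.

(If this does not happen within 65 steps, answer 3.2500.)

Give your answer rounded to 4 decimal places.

Step 0: x=[9.7000] v=[0.0000]
Step 1: x=[9.6956] v=[-0.0878]
Step 2: x=[9.6868] v=[-0.1753]
Step 3: x=[9.6737] v=[-0.2622]
Step 4: x=[9.6563] v=[-0.3482]
Step 5: x=[9.6347] v=[-0.4330]
Step 6: x=[9.6089] v=[-0.5163]
Step 7: x=[9.5790] v=[-0.5979]
Step 8: x=[9.5451] v=[-0.6775]
Step 9: x=[9.5074] v=[-0.7548]
Step 10: x=[9.4659] v=[-0.8296]
Step 11: x=[9.4208] v=[-0.9016]
Step 12: x=[9.3723] v=[-0.9705]
Step 13: x=[9.3205] v=[-1.0361]
Step 14: x=[9.2656] v=[-1.0982]
Step 15: x=[9.2078] v=[-1.1566]
Step 16: x=[9.1472] v=[-1.2111]
Step 17: x=[9.0841] v=[-1.2615]
Step 18: x=[9.0187] v=[-1.3077]
Step 19: x=[8.9512] v=[-1.3495]
Step 20: x=[8.8819] v=[-1.3867]
Step 21: x=[8.8109] v=[-1.4192]
Step 22: x=[8.7386] v=[-1.4469]
Step 23: x=[8.6651] v=[-1.4698]
Step 24: x=[8.5907] v=[-1.4877]
Step 25: x=[8.5157] v=[-1.5006]
Step 26: x=[8.4403] v=[-1.5084]
Step 27: x=[8.3647] v=[-1.5111]
Step 28: x=[8.2893] v=[-1.5087]
Step 29: x=[8.2142] v=[-1.5012]
Step 30: x=[8.1398] v=[-1.4887]
Step 31: x=[8.0662] v=[-1.4711]
Step 32: x=[7.9938] v=[-1.4486]
Step 33: x=[7.9227] v=[-1.4212]
Step 34: x=[7.8533] v=[-1.3890]
Step 35: x=[7.7857] v=[-1.3521]
Step 36: x=[7.7202] v=[-1.3106]
Step 37: x=[7.6570] v=[-1.2647]
Step 38: x=[7.5963] v=[-1.2145]
Step 39: x=[7.5383] v=[-1.1603]
Step 40: x=[7.4832] v=[-1.1021]
Step 41: x=[7.4312] v=[-1.0402]
Step 42: x=[7.3825] v=[-0.9748]
Step 43: x=[7.3372] v=[-0.9061]
Step 44: x=[7.2955] v=[-0.8344]
Step 45: x=[7.2575] v=[-0.7598]
Step 46: x=[7.2234] v=[-0.6827]
Step 47: x=[7.1932] v=[-0.6033]
Step 48: x=[7.1671] v=[-0.5218]
Step 49: x=[7.1452] v=[-0.4386]
Step 50: x=[7.1275] v=[-0.3539]
Step 51: x=[7.1141] v=[-0.2680]
Step 52: x=[7.1050] v=[-0.1812]
Step 53: x=[7.1003] v=[-0.0938]
Step 54: x=[7.1000] v=[-0.0061]
Step 55: x=[7.1041] v=[0.0817]
First v>=0 after going negative at step 55, time=2.7500

Answer: 2.7500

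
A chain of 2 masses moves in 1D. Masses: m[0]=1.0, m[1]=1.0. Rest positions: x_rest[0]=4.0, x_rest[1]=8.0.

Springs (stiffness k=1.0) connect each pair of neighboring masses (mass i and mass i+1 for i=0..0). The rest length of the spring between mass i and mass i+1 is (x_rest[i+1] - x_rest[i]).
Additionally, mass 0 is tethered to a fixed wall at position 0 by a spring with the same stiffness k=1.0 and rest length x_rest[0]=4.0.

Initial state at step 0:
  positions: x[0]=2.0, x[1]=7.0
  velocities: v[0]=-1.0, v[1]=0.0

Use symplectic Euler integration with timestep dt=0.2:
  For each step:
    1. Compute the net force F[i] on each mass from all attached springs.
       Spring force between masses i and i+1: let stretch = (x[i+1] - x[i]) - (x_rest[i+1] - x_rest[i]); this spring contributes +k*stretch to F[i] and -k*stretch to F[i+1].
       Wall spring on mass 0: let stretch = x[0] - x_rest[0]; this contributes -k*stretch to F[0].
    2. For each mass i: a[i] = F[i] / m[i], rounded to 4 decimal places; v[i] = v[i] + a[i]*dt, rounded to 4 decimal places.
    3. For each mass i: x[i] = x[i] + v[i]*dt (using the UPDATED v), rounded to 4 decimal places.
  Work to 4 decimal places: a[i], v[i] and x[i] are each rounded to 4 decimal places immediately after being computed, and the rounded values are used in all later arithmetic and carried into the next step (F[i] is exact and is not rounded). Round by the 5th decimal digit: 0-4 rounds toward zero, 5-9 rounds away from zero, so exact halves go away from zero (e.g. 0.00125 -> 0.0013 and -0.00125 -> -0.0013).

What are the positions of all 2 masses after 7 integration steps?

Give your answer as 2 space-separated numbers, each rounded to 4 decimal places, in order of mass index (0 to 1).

Step 0: x=[2.0000 7.0000] v=[-1.0000 0.0000]
Step 1: x=[1.9200 6.9600] v=[-0.4000 -0.2000]
Step 2: x=[1.9648 6.8784] v=[0.2240 -0.4080]
Step 3: x=[2.1276 6.7603] v=[0.8138 -0.5907]
Step 4: x=[2.3906 6.6169] v=[1.3148 -0.7172]
Step 5: x=[2.7270 6.4644] v=[1.6819 -0.7625]
Step 6: x=[3.1038 6.3224] v=[1.8840 -0.7100]
Step 7: x=[3.4852 6.2117] v=[1.9070 -0.5537]

Answer: 3.4852 6.2117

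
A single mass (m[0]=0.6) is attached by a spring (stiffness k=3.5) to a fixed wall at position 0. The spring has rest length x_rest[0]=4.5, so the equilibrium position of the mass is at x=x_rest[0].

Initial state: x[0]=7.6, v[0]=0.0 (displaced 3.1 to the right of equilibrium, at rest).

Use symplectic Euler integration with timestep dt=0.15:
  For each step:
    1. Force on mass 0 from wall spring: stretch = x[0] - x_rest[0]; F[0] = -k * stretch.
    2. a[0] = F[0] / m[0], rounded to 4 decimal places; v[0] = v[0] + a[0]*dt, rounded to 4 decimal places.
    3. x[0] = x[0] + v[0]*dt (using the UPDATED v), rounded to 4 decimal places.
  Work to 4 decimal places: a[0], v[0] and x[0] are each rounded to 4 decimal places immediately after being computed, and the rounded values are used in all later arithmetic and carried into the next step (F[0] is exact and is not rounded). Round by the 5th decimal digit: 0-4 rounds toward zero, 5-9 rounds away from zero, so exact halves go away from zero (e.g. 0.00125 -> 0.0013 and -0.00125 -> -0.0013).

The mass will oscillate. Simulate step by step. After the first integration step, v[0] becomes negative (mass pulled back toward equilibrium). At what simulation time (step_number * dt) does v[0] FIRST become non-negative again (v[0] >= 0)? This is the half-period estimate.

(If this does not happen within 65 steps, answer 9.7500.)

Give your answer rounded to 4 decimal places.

Step 0: x=[7.6000] v=[0.0000]
Step 1: x=[7.1931] v=[-2.7125]
Step 2: x=[6.4328] v=[-5.0690]
Step 3: x=[5.4188] v=[-6.7602]
Step 4: x=[4.2842] v=[-7.5642]
Step 5: x=[3.1779] v=[-7.3754]
Step 6: x=[2.2451] v=[-6.2186]
Step 7: x=[1.6083] v=[-4.2456]
Step 8: x=[1.3510] v=[-1.7154]
Step 9: x=[1.5070] v=[1.0400]
First v>=0 after going negative at step 9, time=1.3500

Answer: 1.3500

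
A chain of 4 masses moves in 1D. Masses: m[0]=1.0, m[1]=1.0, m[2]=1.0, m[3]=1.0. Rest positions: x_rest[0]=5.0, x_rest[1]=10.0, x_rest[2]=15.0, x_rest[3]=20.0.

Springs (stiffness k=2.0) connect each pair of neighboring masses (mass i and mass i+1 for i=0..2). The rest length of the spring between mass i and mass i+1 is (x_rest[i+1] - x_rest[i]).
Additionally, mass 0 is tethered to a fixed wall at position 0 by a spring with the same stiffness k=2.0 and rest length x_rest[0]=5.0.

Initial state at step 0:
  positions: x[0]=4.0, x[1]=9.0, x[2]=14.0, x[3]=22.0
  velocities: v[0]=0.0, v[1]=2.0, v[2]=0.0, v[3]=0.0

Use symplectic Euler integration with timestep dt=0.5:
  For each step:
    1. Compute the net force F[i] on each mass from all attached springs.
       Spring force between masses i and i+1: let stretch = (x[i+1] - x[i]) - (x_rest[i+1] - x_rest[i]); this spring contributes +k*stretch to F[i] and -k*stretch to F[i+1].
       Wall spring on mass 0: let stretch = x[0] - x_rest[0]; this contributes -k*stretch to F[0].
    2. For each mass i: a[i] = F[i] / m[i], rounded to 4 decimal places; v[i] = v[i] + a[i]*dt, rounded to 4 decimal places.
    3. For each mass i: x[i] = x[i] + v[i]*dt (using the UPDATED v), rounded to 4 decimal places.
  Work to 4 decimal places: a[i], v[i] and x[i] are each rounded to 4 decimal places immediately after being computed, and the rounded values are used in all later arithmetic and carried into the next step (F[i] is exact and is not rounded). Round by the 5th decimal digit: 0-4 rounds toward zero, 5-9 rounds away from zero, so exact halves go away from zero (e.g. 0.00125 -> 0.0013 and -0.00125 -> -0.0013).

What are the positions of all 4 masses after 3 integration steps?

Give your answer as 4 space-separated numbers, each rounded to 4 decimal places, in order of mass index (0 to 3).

Step 0: x=[4.0000 9.0000 14.0000 22.0000] v=[0.0000 2.0000 0.0000 0.0000]
Step 1: x=[4.5000 10.0000 15.5000 20.5000] v=[1.0000 2.0000 3.0000 -3.0000]
Step 2: x=[5.5000 11.0000 16.7500 19.0000] v=[2.0000 2.0000 2.5000 -3.0000]
Step 3: x=[6.5000 12.1250 16.2500 18.8750] v=[2.0000 2.2500 -1.0000 -0.2500]

Answer: 6.5000 12.1250 16.2500 18.8750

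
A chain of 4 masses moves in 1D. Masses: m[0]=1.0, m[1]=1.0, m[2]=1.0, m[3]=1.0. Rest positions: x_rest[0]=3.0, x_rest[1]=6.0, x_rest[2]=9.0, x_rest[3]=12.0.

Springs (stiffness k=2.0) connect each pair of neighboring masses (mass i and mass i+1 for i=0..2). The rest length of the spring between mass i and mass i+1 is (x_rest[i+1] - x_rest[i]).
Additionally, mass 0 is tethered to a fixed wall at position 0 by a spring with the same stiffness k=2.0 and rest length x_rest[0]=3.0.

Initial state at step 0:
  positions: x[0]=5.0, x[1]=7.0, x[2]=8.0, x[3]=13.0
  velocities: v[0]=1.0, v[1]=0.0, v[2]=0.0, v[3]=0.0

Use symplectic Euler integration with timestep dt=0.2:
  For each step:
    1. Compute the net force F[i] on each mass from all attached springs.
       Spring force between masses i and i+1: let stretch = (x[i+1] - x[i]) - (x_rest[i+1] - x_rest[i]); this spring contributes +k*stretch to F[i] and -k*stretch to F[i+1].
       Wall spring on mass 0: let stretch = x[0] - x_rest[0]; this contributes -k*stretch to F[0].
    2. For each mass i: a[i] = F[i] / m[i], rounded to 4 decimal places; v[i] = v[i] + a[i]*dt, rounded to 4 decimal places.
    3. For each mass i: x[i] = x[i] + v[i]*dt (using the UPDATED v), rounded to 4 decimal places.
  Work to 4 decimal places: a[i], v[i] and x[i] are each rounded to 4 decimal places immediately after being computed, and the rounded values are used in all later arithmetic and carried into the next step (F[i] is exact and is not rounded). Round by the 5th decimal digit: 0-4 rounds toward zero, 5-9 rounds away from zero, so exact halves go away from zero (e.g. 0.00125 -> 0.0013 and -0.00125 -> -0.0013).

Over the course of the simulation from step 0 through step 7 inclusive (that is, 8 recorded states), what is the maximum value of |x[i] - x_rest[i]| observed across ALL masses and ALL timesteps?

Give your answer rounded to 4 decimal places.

Step 0: x=[5.0000 7.0000 8.0000 13.0000] v=[1.0000 0.0000 0.0000 0.0000]
Step 1: x=[4.9600 6.9200 8.3200 12.8400] v=[-0.2000 -0.4000 1.6000 -0.8000]
Step 2: x=[4.6800 6.7952 8.8896 12.5584] v=[-1.4000 -0.6240 2.8480 -1.4080]
Step 3: x=[4.1948 6.6687 9.5852 12.2233] v=[-2.4259 -0.6323 3.4778 -1.6755]
Step 4: x=[3.5719 6.5776 10.2585 11.9172] v=[-3.1143 -0.4553 3.3664 -1.5307]
Step 5: x=[2.9037 6.5406 10.7700 11.7184] v=[-3.3408 -0.1852 2.5575 -0.9942]
Step 6: x=[2.2942 6.5510 11.0190 11.6837] v=[-3.0475 0.0518 1.2451 -0.1736]
Step 7: x=[1.8417 6.5783 10.9638 11.8358] v=[-2.2625 0.1363 -0.2762 0.7605]
Max displacement = 2.0190

Answer: 2.0190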